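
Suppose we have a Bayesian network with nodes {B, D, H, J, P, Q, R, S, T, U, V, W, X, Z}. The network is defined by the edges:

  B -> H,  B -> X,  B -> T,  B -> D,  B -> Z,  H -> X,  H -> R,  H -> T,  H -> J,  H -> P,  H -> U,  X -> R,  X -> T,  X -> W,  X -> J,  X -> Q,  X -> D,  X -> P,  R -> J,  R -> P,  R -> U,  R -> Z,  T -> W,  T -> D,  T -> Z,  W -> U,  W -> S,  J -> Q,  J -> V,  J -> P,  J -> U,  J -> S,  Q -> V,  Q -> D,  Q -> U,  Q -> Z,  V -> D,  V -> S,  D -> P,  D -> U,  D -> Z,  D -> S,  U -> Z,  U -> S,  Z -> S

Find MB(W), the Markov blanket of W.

A node's Markov blanket = Pa ∪ Ch ∪ (parents of Ch other than the node itself).
Parents of W: T, X.
Ch(W) = {S, U}.
Other parents of W's children:
  U's other parents are D, H, J, Q, R.
  S also has parents D, J, U, V, Z.
Union: {T, X} ∪ {S, U} ∪ {D, H, J, Q, R, U, V, Z} = {D, H, J, Q, R, S, T, U, V, X, Z}.

{D, H, J, Q, R, S, T, U, V, X, Z}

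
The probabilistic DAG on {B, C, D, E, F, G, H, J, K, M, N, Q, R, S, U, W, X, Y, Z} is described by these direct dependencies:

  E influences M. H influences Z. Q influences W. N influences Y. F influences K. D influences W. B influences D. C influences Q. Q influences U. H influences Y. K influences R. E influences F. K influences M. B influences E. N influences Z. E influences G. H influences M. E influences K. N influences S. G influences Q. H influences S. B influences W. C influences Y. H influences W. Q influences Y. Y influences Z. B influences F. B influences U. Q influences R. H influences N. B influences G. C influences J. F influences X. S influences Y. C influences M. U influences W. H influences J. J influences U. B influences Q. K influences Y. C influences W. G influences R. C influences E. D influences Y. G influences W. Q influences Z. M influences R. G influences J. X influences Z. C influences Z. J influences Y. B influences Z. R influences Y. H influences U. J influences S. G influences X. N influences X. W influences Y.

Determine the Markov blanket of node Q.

{B, C, D, G, H, J, K, M, N, R, S, U, W, X, Y, Z}

Children of Q: R, U, W, Y, Z.
Pa(Q) = {B, C, G}.
Other parents of Q's children:
  R's other parents are G, K, M.
  parents(U) \ {Q} = {B, H, J}.
  W also has parents B, C, D, G, H, U.
  Y's other parents are C, D, H, J, K, N, R, S, W.
  Z's other parents are B, C, H, N, X, Y.
Taking the union gives {B, C, D, G, H, J, K, M, N, R, S, U, W, X, Y, Z}.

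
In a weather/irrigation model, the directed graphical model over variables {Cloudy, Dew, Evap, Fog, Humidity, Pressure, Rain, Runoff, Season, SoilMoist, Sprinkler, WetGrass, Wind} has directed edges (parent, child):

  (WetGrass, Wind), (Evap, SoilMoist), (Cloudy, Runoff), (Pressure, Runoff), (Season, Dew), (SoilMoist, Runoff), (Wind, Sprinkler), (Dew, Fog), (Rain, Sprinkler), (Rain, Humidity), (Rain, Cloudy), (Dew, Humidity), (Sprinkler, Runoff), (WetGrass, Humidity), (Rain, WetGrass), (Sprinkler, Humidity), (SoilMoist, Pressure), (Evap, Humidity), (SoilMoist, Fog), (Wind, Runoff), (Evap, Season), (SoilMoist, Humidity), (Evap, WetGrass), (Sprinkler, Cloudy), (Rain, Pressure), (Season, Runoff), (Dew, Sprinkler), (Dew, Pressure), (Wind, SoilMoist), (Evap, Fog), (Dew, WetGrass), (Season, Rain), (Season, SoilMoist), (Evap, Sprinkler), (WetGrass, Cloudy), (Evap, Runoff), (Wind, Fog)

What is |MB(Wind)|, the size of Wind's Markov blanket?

11

Wind's parents: WetGrass.
Children of Wind: Fog, Runoff, SoilMoist, Sprinkler.
Other parents of Wind's children:
  SoilMoist also has parents Evap, Season.
  Sprinkler's other parents are Dew, Evap, Rain.
  Runoff also has parents Cloudy, Evap, Pressure, Season, SoilMoist, Sprinkler.
  parents(Fog) \ {Wind} = {Dew, Evap, SoilMoist}.
MB(Wind) = {Cloudy, Dew, Evap, Fog, Pressure, Rain, Runoff, Season, SoilMoist, Sprinkler, WetGrass}, which has 11 nodes.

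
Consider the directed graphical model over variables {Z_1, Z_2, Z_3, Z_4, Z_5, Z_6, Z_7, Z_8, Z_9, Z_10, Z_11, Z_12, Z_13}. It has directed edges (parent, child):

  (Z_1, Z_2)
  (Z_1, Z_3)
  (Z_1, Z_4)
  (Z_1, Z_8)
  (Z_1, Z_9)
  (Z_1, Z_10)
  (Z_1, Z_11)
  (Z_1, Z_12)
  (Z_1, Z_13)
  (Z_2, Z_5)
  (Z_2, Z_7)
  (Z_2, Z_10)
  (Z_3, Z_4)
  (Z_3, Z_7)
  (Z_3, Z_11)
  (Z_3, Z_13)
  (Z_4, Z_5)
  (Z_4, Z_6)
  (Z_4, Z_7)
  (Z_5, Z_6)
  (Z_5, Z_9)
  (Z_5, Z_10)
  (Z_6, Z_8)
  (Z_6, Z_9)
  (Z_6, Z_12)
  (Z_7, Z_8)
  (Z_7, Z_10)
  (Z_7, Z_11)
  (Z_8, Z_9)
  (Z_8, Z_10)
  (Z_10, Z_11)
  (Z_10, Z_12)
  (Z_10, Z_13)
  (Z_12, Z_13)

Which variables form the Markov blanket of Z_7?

{Z_1, Z_2, Z_3, Z_4, Z_5, Z_6, Z_8, Z_10, Z_11}

Parents of Z_7: Z_2, Z_3, Z_4.
Ch(Z_7) = {Z_8, Z_10, Z_11}.
Parents of each child, excluding Z_7:
  Z_8's other parents are Z_1, Z_6.
  Z_10's other parents are Z_1, Z_2, Z_5, Z_8.
  parents(Z_11) \ {Z_7} = {Z_1, Z_3, Z_10}.
Taking the union gives {Z_1, Z_2, Z_3, Z_4, Z_5, Z_6, Z_8, Z_10, Z_11}.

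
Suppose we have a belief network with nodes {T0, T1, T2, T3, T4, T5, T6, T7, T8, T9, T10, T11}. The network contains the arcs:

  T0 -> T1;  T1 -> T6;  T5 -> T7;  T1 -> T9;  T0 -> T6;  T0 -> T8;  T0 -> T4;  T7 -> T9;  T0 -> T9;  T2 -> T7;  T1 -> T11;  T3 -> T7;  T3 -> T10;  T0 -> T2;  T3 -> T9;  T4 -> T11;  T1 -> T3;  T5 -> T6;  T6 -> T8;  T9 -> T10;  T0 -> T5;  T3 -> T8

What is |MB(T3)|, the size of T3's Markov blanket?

Children of T3: T7, T8, T9, T10.
Pa(T3) = {T1}.
Parents of each child, excluding T3:
  T7: T2, T5
  T8: T0, T6
  T9: T0, T1, T7
  T10: T9
MB(T3) = {T0, T1, T2, T5, T6, T7, T8, T9, T10}, which has 9 nodes.

9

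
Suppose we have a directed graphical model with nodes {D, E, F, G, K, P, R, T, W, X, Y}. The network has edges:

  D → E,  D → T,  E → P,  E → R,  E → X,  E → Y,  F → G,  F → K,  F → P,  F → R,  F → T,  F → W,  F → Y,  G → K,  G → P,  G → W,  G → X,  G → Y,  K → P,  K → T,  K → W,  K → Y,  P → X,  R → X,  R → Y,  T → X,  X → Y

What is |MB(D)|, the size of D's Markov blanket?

A node's Markov blanket = Pa ∪ Ch ∪ (parents of Ch other than the node itself).
D has no parents.
D has children E, T.
Co-parents of D (other parents of its children):
  E has no other parent.
  T also has parents F, K.
MB(D) = {E, F, K, T}, which has 4 nodes.

4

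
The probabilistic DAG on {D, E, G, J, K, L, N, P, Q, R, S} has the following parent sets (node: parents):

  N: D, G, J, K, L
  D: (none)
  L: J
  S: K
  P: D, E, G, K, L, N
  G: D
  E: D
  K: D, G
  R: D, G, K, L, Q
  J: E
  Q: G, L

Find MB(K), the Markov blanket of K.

K has children N, P, R, S.
K has parents D, G.
Co-parents of K (other parents of its children):
  N also has parents D, G, J, L.
  P also has parents D, E, G, L, N.
  parents(R) \ {K} = {D, G, L, Q}.
  S has no other parent.
MB(K) = {D, E, G, J, L, N, P, Q, R, S}.

{D, E, G, J, L, N, P, Q, R, S}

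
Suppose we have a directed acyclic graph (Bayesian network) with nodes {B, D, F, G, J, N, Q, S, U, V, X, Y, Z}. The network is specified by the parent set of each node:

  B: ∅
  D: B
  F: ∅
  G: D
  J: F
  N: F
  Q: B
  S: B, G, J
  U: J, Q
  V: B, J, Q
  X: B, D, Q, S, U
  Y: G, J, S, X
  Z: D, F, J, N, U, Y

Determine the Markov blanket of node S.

{B, D, G, J, Q, U, X, Y}

The Markov blanket of a node is its parents, its children, and the other parents of its children.
S has parents B, G, J.
S's children: X, Y.
Co-parents of S (other parents of its children):
  X: B, D, Q, U
  Y: G, J, X
Taking the union gives {B, D, G, J, Q, U, X, Y}.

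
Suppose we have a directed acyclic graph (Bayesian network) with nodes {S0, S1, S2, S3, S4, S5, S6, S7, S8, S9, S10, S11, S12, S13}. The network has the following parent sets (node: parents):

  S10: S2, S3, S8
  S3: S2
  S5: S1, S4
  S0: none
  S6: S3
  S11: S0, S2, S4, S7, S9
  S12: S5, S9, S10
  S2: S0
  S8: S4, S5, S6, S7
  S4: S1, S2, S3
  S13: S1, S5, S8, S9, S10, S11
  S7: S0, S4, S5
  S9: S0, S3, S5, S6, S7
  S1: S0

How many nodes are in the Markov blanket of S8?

The Markov blanket of a node is its parents, its children, and the other parents of its children.
Pa(S8) = {S4, S5, S6, S7}.
Children of S8: S10, S13.
For each child, the remaining parents (spouses of S8):
  S10: S2, S3
  S13: S1, S5, S9, S10, S11
MB(S8) = {S1, S2, S3, S4, S5, S6, S7, S9, S10, S11, S13}, which has 11 nodes.

11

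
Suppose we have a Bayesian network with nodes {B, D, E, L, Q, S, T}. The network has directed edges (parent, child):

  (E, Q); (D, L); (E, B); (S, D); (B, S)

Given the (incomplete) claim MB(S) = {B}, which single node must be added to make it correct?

The Markov blanket of a node is its parents, its children, and the other parents of its children.
Parents of S: B.
Ch(S) = {D}.
For each child, the remaining parents (spouses of S):
  D has no other parent.
MB(S) = {B, D}.
Comparing with the claimed set, D is missing.

D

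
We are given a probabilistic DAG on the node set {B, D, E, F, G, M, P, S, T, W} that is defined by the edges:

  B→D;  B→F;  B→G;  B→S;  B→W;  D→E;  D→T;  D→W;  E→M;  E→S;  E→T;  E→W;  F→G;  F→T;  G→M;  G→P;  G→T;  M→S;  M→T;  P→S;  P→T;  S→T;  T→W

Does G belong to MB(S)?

G is a co-parent of S: both are parents of T.
So G ∈ MB(S).

Yes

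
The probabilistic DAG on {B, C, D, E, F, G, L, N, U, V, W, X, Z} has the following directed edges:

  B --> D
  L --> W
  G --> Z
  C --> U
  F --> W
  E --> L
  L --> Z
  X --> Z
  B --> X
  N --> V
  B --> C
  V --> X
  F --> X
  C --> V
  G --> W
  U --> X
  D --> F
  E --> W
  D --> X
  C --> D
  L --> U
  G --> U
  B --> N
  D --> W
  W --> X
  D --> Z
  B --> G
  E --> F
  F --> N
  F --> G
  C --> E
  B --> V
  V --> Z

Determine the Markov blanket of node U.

{B, C, D, F, G, L, V, W, X}

The Markov blanket of a node is its parents, its children, and the other parents of its children.
U has parents C, G, L.
Children of U: X.
Parents of each child, excluding U:
  X: B, D, F, V, W
MB(U) = {B, C, D, F, G, L, V, W, X}.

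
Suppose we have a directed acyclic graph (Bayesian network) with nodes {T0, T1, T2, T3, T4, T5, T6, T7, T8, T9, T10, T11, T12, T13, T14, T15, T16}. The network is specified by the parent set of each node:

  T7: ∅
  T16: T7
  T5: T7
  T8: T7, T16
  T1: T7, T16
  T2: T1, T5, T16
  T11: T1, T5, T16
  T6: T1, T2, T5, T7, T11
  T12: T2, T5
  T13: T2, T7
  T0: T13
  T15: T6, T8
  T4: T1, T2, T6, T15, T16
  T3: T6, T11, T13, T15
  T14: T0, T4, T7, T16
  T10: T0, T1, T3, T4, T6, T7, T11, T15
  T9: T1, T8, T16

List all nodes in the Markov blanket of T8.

Children of T8: T9, T15.
Parents of T8: T7, T16.
For each child, the remaining parents (spouses of T8):
  parents(T15) \ {T8} = {T6}.
  T9's other parents are T1, T16.
So the Markov blanket of T8 is {T1, T6, T7, T9, T15, T16}.

{T1, T6, T7, T9, T15, T16}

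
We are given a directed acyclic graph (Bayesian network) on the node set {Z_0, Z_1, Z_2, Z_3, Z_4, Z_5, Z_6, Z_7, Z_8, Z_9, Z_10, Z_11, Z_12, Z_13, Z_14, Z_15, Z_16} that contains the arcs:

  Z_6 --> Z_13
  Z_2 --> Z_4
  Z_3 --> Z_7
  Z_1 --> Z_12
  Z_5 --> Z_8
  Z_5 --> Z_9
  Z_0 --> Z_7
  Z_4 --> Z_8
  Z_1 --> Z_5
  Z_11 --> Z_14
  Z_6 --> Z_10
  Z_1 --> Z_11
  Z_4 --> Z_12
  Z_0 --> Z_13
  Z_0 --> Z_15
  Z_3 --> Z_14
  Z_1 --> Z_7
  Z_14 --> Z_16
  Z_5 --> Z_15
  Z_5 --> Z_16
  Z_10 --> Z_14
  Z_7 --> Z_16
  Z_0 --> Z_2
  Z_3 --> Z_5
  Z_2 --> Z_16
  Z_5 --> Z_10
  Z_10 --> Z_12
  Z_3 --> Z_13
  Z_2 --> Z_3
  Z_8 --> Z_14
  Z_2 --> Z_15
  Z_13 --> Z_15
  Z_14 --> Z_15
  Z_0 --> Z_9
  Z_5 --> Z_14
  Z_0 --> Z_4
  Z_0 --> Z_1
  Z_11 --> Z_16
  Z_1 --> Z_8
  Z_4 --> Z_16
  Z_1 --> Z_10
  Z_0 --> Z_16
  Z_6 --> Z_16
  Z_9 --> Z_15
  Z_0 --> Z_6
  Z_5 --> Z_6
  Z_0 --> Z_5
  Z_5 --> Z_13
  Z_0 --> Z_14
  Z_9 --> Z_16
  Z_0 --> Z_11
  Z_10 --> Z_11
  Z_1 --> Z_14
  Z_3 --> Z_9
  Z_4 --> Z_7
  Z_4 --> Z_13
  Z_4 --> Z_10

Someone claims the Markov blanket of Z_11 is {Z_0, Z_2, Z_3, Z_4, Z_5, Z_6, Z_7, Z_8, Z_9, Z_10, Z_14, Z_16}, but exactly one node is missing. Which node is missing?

Z_1

A node's Markov blanket = Pa ∪ Ch ∪ (parents of Ch other than the node itself).
Parents of Z_11: Z_0, Z_1, Z_10.
Z_11 has children Z_14, Z_16.
Parents of each child, excluding Z_11:
  Z_14: Z_0, Z_1, Z_3, Z_5, Z_8, Z_10
  Z_16: Z_0, Z_2, Z_4, Z_5, Z_6, Z_7, Z_9, Z_14
MB(Z_11) = {Z_0, Z_1, Z_2, Z_3, Z_4, Z_5, Z_6, Z_7, Z_8, Z_9, Z_10, Z_14, Z_16}.
Comparing with the claimed set, Z_1 is missing.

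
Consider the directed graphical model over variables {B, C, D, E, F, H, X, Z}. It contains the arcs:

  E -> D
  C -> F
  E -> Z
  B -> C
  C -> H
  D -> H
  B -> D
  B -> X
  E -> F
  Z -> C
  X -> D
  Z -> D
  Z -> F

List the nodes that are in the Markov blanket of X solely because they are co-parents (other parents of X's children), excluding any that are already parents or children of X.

Children of X: D.
  parents(D) \ {X} = {B, E, Z}.
Excluding nodes already adjacent to X (B, D), the co-parent-only contribution is {E, Z}.

{E, Z}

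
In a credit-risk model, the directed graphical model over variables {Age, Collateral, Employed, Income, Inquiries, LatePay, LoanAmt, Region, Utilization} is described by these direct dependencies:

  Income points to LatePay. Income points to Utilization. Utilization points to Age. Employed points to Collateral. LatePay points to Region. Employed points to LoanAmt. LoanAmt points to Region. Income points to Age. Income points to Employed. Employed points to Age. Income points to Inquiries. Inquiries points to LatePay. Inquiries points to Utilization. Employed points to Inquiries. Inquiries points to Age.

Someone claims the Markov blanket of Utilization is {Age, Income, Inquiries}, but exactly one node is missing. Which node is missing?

Employed

By definition, MB(Utilization) is built from Utilization's parents, Utilization's children, and the co-parents of Utilization.
Pa(Utilization) = {Income, Inquiries}.
Utilization's children: Age.
Other parents of Utilization's children:
  parents(Age) \ {Utilization} = {Employed, Income, Inquiries}.
MB(Utilization) = {Age, Employed, Income, Inquiries}.
Comparing with the claimed set, Employed is missing.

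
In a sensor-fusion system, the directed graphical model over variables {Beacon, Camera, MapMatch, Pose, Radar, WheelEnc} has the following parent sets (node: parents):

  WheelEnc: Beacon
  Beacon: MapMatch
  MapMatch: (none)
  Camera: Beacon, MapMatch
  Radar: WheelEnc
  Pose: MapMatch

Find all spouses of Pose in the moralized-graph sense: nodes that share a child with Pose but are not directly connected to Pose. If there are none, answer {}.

Pose has no children, so it has no co-parents. The set is empty.

{}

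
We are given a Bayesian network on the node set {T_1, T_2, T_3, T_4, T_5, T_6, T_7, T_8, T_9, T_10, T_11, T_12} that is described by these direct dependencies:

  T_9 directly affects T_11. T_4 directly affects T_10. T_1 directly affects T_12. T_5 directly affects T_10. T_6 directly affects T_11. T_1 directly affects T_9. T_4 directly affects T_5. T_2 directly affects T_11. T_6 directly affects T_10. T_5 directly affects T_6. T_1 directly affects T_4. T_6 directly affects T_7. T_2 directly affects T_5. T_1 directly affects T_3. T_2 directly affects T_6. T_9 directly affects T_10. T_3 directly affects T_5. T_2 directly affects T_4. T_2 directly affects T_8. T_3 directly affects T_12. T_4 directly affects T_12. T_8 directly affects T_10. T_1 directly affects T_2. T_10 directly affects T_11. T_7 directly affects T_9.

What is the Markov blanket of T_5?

By definition, MB(T_5) is built from T_5's parents, T_5's children, and the co-parents of T_5.
Parents of T_5: T_2, T_3, T_4.
T_5's children: T_6, T_10.
Parents of each child, excluding T_5:
  T_6 also has parent T_2.
  T_10 also has parents T_4, T_6, T_8, T_9.
MB(T_5) = {T_2, T_3, T_4, T_6, T_8, T_9, T_10}.

{T_2, T_3, T_4, T_6, T_8, T_9, T_10}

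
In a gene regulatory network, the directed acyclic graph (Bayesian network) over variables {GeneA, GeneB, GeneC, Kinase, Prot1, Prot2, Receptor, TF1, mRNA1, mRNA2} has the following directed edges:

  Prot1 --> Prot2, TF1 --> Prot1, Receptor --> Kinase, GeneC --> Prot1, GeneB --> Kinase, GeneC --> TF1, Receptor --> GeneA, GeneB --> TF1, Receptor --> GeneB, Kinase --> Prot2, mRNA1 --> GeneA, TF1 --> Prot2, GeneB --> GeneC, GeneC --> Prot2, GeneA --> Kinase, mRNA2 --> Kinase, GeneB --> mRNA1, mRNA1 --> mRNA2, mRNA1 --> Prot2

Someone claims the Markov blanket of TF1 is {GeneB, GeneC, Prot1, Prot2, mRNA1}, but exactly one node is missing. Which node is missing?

Kinase

TF1 has parents GeneB, GeneC.
Ch(TF1) = {Prot1, Prot2}.
Other parents of TF1's children:
  Prot1: GeneC
  Prot2: GeneC, Kinase, Prot1, mRNA1
MB(TF1) = {GeneB, GeneC, Kinase, Prot1, Prot2, mRNA1}.
Comparing with the claimed set, Kinase is missing.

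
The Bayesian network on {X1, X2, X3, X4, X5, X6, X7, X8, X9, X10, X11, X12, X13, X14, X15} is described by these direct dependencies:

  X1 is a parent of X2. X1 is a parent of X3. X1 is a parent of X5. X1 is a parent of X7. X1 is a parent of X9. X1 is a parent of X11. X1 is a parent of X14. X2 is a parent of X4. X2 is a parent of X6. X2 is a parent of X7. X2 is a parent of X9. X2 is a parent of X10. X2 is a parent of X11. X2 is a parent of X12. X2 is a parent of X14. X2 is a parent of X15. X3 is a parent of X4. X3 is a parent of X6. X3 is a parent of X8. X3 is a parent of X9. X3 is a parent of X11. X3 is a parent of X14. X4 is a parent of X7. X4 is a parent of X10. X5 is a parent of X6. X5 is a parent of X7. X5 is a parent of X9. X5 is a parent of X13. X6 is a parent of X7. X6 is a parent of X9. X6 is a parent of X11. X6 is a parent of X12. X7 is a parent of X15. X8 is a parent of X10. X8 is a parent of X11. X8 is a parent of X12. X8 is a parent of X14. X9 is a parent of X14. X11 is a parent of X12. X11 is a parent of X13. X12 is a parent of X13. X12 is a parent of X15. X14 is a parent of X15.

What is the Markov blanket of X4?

{X1, X2, X3, X5, X6, X7, X8, X10}

The Markov blanket of a node is its parents, its children, and the other parents of its children.
Parents of X4: X2, X3.
Ch(X4) = {X7, X10}.
Other parents of X4's children:
  X7: X1, X2, X5, X6
  X10: X2, X8
MB(X4) = {X1, X2, X3, X5, X6, X7, X8, X10}.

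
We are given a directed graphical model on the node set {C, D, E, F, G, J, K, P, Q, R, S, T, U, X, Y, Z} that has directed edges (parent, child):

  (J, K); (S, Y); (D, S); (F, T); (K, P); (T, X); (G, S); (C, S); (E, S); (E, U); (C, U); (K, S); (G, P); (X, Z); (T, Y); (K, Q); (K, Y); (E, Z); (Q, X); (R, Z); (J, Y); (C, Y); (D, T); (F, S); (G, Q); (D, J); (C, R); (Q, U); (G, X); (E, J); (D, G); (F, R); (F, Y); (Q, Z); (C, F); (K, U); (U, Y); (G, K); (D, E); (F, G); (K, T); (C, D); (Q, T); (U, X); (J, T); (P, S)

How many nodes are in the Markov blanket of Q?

Children of Q: T, U, X, Z.
Pa(Q) = {G, K}.
For each child, the remaining parents (spouses of Q):
  T: D, F, J, K
  U: C, E, K
  X: G, T, U
  Z: E, R, X
MB(Q) = {C, D, E, F, G, J, K, R, T, U, X, Z}, which has 12 nodes.

12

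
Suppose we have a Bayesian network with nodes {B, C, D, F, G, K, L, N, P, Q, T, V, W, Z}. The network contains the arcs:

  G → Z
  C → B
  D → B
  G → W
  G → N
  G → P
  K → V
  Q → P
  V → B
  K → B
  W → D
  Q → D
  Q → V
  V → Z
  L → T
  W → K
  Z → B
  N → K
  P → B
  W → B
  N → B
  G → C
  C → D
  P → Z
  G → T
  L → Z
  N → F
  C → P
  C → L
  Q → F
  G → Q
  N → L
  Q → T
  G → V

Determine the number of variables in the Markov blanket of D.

Recall MB(v) = parents ∪ children ∪ spouses, where spouses are the other parents of v's children.
Parents of D: C, Q, W.
Ch(D) = {B}.
Co-parents of D (other parents of its children):
  B's other parents are C, K, N, P, V, W, Z.
MB(D) = {B, C, K, N, P, Q, V, W, Z}, which has 9 nodes.

9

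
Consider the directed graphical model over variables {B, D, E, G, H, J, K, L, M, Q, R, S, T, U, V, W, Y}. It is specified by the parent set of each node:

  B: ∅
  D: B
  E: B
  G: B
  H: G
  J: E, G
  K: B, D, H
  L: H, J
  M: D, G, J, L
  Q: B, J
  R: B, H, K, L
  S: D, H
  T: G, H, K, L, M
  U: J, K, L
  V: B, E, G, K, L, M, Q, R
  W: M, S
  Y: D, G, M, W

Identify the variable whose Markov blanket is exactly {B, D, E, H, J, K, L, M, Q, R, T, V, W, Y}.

The target node must have every member of {B, D, E, H, J, K, L, M, Q, R, T, V, W, Y} as a parent, child, or co-parent, and no others.
Parents of G: B; children: H, J, M, T, V, Y; co-parents: B, D, E, H, J, K, L, M, Q, R, W.
These exactly cover the given set, so the node is G.

G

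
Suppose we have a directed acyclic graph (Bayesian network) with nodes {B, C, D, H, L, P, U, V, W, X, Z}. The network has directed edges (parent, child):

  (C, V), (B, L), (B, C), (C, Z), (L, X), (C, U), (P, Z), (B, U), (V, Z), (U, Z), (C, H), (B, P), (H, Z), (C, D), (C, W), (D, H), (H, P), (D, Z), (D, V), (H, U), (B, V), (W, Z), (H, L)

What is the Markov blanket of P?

Parents of P: B, H.
Children of P: Z.
Co-parents of P (other parents of its children):
  Z's other parents are C, D, H, U, V, W.
Union: {B, H} ∪ {Z} ∪ {C, D, H, U, V, W} = {B, C, D, H, U, V, W, Z}.

{B, C, D, H, U, V, W, Z}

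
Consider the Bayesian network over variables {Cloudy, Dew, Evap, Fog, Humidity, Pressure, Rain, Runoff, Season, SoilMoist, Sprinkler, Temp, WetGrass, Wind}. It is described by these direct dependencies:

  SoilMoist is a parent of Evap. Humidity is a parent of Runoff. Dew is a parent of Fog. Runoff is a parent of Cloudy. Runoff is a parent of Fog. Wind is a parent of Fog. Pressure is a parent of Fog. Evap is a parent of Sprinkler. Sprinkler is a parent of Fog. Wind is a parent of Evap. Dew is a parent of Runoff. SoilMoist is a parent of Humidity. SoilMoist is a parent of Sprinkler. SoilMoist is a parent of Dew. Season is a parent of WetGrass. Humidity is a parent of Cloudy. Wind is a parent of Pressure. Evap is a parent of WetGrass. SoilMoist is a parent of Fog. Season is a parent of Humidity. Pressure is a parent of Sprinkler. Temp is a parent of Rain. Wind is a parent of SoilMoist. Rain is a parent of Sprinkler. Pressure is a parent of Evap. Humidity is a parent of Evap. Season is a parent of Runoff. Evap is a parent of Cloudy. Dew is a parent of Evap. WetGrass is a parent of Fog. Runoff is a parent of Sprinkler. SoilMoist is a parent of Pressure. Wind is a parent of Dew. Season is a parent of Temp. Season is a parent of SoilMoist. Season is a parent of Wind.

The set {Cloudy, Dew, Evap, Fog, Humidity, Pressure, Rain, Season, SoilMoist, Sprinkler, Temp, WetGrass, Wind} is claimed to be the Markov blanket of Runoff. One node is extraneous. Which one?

Recall MB(v) = parents ∪ children ∪ spouses, where spouses are the other parents of v's children.
Runoff has parents Dew, Humidity, Season.
Runoff has children Cloudy, Fog, Sprinkler.
For each child, the remaining parents (spouses of Runoff):
  Cloudy's other parents are Evap, Humidity.
  Sprinkler also has parents Evap, Pressure, Rain, SoilMoist.
  parents(Fog) \ {Runoff} = {Dew, Pressure, SoilMoist, Sprinkler, WetGrass, Wind}.
MB(Runoff) = {Cloudy, Dew, Evap, Fog, Humidity, Pressure, Rain, Season, SoilMoist, Sprinkler, WetGrass, Wind}.
Temp is neither a parent, child, nor co-parent of Runoff, so it does not belong.

Temp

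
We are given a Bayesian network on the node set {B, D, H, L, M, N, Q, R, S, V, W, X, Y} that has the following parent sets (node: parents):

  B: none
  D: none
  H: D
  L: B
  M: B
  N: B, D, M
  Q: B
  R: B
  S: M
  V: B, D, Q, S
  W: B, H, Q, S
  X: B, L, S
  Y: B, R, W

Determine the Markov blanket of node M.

{B, D, N, S}

Recall MB(v) = parents ∪ children ∪ spouses, where spouses are the other parents of v's children.
M's parents: B.
M's children: N, S.
Co-parents of M (other parents of its children):
  N's other parents are B, D.
  S: no additional parents.
Taking the union gives {B, D, N, S}.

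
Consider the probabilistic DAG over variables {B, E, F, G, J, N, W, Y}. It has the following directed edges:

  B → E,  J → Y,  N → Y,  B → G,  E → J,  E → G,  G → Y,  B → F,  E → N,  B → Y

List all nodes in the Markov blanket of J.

{B, E, G, N, Y}

By definition, MB(J) is built from J's parents, J's children, and the co-parents of J.
Pa(J) = {E}.
J has child Y.
Parents of each child, excluding J:
  Y also has parents B, G, N.
MB(J) = {B, E, G, N, Y}.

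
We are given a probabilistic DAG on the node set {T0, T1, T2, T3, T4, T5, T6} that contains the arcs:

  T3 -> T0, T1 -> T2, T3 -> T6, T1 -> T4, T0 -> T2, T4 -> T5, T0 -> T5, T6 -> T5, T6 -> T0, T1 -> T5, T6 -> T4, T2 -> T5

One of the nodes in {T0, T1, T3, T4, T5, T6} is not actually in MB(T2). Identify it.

T3

T2's parents: T0, T1.
Children of T2: T5.
For each child, the remaining parents (spouses of T2):
  T5's other parents are T0, T1, T4, T6.
MB(T2) = {T0, T1, T4, T5, T6}.
T3 is neither a parent, child, nor co-parent of T2, so it does not belong.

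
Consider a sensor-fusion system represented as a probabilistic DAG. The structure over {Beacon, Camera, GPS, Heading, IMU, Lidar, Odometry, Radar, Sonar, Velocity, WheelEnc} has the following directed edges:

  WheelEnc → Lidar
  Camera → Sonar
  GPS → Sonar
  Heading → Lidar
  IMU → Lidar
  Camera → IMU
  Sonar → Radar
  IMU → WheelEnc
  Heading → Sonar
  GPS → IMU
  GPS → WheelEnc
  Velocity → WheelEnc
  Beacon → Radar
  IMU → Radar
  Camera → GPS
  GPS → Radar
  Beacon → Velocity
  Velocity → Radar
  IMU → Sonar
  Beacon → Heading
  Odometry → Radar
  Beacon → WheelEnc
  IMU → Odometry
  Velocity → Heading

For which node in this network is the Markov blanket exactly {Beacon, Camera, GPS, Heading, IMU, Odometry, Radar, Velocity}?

The target node must have every member of {Beacon, Camera, GPS, Heading, IMU, Odometry, Radar, Velocity} as a parent, child, or co-parent, and no others.
Parents of Sonar: Camera, GPS, Heading, IMU; children: Radar; co-parents: Beacon, GPS, IMU, Odometry, Velocity.
These exactly cover the given set, so the node is Sonar.

Sonar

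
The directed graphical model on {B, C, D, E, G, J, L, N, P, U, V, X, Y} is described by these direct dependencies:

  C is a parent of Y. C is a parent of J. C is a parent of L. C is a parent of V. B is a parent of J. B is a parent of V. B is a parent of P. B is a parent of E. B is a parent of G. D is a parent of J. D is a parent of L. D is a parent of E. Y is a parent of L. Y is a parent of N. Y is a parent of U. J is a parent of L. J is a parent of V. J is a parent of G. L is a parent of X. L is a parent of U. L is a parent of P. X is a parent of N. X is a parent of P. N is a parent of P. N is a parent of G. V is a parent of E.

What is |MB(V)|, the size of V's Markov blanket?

5

The Markov blanket of a node is its parents, its children, and the other parents of its children.
Parents of V: B, C, J.
V has child E.
Co-parents of V (other parents of its children):
  E: B, D
MB(V) = {B, C, D, E, J}, which has 5 nodes.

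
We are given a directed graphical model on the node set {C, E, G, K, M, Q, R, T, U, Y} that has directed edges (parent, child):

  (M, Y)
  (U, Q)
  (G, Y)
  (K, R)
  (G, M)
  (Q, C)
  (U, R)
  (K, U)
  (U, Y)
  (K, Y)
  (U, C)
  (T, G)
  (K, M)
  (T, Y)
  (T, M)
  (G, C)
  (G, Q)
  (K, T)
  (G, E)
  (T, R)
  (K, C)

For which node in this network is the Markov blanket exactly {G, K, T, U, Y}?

The target node must have every member of {G, K, T, U, Y} as a parent, child, or co-parent, and no others.
Parents of M: G, K, T; children: Y; co-parents: G, K, T, U.
These exactly cover the given set, so the node is M.

M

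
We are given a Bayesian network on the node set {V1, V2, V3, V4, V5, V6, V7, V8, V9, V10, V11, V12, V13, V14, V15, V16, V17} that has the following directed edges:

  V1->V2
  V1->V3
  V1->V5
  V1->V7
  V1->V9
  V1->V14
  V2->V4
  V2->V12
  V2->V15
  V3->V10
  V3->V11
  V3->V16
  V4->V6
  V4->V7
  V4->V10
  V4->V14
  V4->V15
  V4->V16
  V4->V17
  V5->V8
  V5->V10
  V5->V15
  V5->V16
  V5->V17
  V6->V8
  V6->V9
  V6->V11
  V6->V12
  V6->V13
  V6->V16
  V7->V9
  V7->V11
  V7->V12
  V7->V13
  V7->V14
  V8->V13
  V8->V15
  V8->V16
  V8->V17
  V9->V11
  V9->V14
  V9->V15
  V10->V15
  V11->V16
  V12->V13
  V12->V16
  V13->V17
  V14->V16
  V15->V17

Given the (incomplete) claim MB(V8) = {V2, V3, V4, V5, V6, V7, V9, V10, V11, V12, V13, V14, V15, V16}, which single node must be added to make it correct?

V8's parents: V5, V6.
Children of V8: V13, V15, V16, V17.
Co-parents of V8 (other parents of its children):
  V13 also has parents V6, V7, V12.
  V15 also has parents V2, V4, V5, V9, V10.
  parents(V16) \ {V8} = {V3, V4, V5, V6, V11, V12, V14}.
  V17's other parents are V4, V5, V13, V15.
MB(V8) = {V2, V3, V4, V5, V6, V7, V9, V10, V11, V12, V13, V14, V15, V16, V17}.
Comparing with the claimed set, V17 is missing.

V17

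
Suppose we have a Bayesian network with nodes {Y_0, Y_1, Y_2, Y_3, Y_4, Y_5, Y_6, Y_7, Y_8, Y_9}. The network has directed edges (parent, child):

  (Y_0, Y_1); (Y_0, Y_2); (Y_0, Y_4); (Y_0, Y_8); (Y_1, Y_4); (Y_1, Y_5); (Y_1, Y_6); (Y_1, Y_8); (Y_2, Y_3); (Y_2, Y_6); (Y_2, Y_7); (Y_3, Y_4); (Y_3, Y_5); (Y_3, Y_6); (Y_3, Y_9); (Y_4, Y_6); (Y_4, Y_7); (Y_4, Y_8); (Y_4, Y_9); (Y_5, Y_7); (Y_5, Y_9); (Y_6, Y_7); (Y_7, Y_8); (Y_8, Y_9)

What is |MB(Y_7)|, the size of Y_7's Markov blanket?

Y_7's children: Y_8.
Y_7 has parents Y_2, Y_4, Y_5, Y_6.
Co-parents of Y_7 (other parents of its children):
  Y_8: Y_0, Y_1, Y_4
MB(Y_7) = {Y_0, Y_1, Y_2, Y_4, Y_5, Y_6, Y_8}, which has 7 nodes.

7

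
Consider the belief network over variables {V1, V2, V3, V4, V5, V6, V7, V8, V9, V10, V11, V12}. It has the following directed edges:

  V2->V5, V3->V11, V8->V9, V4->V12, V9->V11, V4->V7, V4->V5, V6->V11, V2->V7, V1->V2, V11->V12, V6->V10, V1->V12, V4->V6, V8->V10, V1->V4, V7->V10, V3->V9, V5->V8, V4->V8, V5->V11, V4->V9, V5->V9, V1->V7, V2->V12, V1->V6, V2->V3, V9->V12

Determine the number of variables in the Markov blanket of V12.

5

Ch(V12) = {}.
V12's parents: V1, V2, V4, V9, V11.
With no children, V12 has no spouses; the co-parent set is empty.
MB(V12) = {V1, V2, V4, V9, V11}, which has 5 nodes.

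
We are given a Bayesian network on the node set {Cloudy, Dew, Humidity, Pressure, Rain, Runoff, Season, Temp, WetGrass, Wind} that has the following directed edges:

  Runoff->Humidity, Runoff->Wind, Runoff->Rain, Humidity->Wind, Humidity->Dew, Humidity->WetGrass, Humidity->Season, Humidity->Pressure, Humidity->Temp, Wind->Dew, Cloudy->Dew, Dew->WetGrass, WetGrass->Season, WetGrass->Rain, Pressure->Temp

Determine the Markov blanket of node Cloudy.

Recall MB(v) = parents ∪ children ∪ spouses, where spouses are the other parents of v's children.
Cloudy's parents: none.
Cloudy has child Dew.
For each child, the remaining parents (spouses of Cloudy):
  Dew's other parents are Humidity, Wind.
MB(Cloudy) = {Dew, Humidity, Wind}.

{Dew, Humidity, Wind}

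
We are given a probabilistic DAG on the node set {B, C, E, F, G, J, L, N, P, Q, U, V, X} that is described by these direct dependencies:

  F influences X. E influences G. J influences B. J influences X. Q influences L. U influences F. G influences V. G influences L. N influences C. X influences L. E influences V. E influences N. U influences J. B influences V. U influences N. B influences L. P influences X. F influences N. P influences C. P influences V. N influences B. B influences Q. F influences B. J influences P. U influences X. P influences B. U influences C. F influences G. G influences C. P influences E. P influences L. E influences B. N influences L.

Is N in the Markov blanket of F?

N is a child of F.
So N ∈ MB(F).

Yes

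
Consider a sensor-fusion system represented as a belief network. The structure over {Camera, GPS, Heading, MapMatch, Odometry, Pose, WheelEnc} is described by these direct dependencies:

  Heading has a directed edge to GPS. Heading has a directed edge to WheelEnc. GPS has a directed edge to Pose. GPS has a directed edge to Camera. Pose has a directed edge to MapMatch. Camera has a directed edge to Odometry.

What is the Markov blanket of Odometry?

Odometry's children: none.
Parents of Odometry: Camera.
Odometry has no children, so there are no co-parents.
So the Markov blanket of Odometry is {Camera}.

{Camera}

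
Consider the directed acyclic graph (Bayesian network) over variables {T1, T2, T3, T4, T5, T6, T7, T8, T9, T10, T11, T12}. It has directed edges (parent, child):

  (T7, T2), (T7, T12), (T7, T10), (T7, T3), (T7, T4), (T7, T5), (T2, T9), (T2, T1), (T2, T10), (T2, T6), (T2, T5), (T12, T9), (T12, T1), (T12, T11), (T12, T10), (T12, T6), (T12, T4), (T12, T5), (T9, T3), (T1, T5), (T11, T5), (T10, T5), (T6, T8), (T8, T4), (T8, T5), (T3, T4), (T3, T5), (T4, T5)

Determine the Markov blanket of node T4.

{T1, T2, T3, T5, T7, T8, T10, T11, T12}

The Markov blanket of a node is its parents, its children, and the other parents of its children.
T4's parents: T3, T7, T8, T12.
T4 has child T5.
Co-parents of T4 (other parents of its children):
  T5's other parents are T1, T2, T3, T7, T8, T10, T11, T12.
MB(T4) = {T1, T2, T3, T5, T7, T8, T10, T11, T12}.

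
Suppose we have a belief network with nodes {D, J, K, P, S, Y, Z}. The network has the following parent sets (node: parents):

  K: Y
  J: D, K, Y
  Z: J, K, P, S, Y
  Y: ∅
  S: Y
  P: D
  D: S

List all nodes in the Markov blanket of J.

J has child Z.
J's parents: D, K, Y.
Parents of each child, excluding J:
  Z also has parents K, P, S, Y.
Taking the union gives {D, K, P, S, Y, Z}.

{D, K, P, S, Y, Z}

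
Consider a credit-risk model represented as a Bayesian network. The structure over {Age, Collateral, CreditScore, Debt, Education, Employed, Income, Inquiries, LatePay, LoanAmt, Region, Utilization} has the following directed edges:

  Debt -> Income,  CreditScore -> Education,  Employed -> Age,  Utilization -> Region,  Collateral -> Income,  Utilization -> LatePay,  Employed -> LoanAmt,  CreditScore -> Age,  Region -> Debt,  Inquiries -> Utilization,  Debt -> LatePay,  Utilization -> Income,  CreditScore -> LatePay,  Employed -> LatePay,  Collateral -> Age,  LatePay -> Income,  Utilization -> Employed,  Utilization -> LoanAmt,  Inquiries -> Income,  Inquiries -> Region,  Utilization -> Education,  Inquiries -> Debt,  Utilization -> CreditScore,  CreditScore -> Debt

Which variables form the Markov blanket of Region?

Region's parents: Inquiries, Utilization.
Region has child Debt.
Parents of each child, excluding Region:
  Debt also has parents CreditScore, Inquiries.
MB(Region) = {CreditScore, Debt, Inquiries, Utilization}.

{CreditScore, Debt, Inquiries, Utilization}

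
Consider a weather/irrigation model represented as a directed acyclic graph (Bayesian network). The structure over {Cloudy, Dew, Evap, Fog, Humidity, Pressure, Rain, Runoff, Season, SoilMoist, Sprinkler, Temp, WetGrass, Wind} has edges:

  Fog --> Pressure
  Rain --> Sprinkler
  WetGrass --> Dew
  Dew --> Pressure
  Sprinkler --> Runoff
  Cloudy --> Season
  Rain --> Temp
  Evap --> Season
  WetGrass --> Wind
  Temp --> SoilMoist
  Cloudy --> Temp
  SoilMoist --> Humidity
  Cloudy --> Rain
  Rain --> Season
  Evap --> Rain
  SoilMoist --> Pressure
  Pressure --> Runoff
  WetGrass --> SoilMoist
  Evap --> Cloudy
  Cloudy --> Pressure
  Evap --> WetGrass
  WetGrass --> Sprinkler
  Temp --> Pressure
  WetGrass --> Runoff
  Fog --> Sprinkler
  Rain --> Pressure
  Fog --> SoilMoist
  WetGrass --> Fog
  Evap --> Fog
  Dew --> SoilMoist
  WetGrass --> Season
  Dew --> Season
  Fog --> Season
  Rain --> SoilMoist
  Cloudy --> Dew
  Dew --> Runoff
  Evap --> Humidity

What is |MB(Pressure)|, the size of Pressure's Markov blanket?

9

Parents of Pressure: Cloudy, Dew, Fog, Rain, SoilMoist, Temp.
Pressure has child Runoff.
Co-parents of Pressure (other parents of its children):
  Runoff: Dew, Sprinkler, WetGrass
MB(Pressure) = {Cloudy, Dew, Fog, Rain, Runoff, SoilMoist, Sprinkler, Temp, WetGrass}, which has 9 nodes.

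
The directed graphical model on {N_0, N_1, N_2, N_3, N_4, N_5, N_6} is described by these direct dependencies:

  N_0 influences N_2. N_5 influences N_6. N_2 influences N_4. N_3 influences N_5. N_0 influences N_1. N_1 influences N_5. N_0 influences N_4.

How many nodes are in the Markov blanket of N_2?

2

A node's Markov blanket = Pa ∪ Ch ∪ (parents of Ch other than the node itself).
N_2 has parent N_0.
Children of N_2: N_4.
For each child, the remaining parents (spouses of N_2):
  N_4: N_0
MB(N_2) = {N_0, N_4}, which has 2 nodes.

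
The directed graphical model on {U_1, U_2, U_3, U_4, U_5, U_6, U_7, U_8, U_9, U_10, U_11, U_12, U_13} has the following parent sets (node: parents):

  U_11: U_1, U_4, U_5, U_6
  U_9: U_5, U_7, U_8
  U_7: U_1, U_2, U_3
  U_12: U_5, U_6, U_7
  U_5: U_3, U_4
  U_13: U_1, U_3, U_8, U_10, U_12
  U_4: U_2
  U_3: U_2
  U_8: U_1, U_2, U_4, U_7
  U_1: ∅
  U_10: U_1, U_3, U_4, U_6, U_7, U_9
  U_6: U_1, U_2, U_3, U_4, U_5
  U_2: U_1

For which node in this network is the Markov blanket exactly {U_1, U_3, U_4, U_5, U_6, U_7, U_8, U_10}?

The target node must have every member of {U_1, U_3, U_4, U_5, U_6, U_7, U_8, U_10} as a parent, child, or co-parent, and no others.
Parents of U_9: U_5, U_7, U_8; children: U_10; co-parents: U_1, U_3, U_4, U_6, U_7.
These exactly cover the given set, so the node is U_9.

U_9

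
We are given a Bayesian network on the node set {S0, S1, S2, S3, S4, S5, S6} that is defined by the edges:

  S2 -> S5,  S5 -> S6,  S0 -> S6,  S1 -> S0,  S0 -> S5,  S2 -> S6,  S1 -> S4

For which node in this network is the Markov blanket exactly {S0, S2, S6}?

S5

The target node must have every member of {S0, S2, S6} as a parent, child, or co-parent, and no others.
Parents of S5: S0, S2; children: S6; co-parents: S0, S2.
These exactly cover the given set, so the node is S5.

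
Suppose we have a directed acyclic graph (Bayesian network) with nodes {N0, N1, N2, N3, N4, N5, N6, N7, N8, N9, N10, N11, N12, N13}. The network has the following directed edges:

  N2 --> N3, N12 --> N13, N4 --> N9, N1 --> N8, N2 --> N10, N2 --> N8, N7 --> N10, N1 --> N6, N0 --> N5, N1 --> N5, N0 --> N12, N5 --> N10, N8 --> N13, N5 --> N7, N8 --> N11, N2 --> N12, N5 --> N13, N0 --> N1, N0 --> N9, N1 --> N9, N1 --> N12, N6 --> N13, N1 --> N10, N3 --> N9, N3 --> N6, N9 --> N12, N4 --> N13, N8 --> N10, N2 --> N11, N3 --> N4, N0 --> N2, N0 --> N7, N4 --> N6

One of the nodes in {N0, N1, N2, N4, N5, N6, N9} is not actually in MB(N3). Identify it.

By definition, MB(N3) is built from N3's parents, N3's children, and the co-parents of N3.
Parents of N3: N2.
Children of N3: N4, N6, N9.
Co-parents of N3 (other parents of its children):
  N4 has no other parent.
  parents(N6) \ {N3} = {N1, N4}.
  N9 also has parents N0, N1, N4.
MB(N3) = {N0, N1, N2, N4, N6, N9}.
N5 is neither a parent, child, nor co-parent of N3, so it does not belong.

N5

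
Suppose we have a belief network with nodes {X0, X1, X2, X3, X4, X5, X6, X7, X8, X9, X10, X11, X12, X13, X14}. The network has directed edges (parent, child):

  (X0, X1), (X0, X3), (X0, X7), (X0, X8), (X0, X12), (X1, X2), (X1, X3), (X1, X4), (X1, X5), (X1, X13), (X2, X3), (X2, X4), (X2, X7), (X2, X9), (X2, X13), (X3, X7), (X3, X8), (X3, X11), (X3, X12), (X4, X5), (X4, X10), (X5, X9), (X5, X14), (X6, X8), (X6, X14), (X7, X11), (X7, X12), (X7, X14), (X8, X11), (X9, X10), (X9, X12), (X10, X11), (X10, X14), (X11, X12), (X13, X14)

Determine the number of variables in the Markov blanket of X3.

X3 has parents X0, X1, X2.
X3 has children X7, X8, X11, X12.
For each child, the remaining parents (spouses of X3):
  X7: X0, X2
  X8: X0, X6
  X11: X7, X8, X10
  X12: X0, X7, X9, X11
MB(X3) = {X0, X1, X2, X6, X7, X8, X9, X10, X11, X12}, which has 10 nodes.

10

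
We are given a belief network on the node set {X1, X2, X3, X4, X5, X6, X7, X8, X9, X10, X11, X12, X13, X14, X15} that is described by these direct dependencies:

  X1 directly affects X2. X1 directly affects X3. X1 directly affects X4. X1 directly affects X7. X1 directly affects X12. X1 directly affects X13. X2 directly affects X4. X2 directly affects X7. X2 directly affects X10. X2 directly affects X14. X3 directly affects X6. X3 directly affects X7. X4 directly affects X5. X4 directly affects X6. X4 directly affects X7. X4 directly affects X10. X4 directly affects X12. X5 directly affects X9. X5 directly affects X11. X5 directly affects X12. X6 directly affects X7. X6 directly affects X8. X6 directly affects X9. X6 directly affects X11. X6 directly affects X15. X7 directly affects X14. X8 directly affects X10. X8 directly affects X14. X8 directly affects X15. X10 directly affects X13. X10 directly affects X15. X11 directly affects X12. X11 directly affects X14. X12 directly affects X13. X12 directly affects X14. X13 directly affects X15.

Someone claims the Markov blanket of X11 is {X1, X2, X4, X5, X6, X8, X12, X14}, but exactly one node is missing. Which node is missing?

The Markov blanket of a node is its parents, its children, and the other parents of its children.
Pa(X11) = {X5, X6}.
X11's children: X12, X14.
Other parents of X11's children:
  X12's other parents are X1, X4, X5.
  parents(X14) \ {X11} = {X2, X7, X8, X12}.
MB(X11) = {X1, X2, X4, X5, X6, X7, X8, X12, X14}.
Comparing with the claimed set, X7 is missing.

X7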